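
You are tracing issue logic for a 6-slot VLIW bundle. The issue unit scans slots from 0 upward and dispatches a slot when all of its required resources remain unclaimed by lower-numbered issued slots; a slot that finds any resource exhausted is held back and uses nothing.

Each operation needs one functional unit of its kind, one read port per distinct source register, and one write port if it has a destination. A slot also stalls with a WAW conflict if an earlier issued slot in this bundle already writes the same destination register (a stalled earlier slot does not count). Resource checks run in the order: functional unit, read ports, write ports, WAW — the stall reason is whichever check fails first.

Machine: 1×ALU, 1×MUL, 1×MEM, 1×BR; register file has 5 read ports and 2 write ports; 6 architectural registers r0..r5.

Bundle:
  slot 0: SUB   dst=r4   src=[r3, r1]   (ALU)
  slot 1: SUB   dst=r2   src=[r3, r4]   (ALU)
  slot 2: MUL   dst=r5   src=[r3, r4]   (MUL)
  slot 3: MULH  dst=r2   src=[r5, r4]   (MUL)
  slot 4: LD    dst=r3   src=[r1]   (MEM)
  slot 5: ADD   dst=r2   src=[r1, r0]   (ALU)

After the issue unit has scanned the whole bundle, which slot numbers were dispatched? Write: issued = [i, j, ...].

(0) want 1×ALU +2rd +1wr — yes → AL0|MU1|ME1|BR1|rd3|wr1
(1) want 1×ALU +2rd +1wr — FU → AL0|MU1|ME1|BR1|rd3|wr1
(2) want 1×MUL +2rd +1wr — yes → AL0|MU0|ME1|BR1|rd1|wr0
(3) want 1×MUL +2rd +1wr — FU → AL0|MU0|ME1|BR1|rd1|wr0
(4) want 1×MEM +1rd +1wr — WR_PORT → AL0|MU0|ME1|BR1|rd1|wr0
(5) want 1×ALU +2rd +1wr — FU → AL0|MU0|ME1|BR1|rd1|wr0

issued = [0, 2]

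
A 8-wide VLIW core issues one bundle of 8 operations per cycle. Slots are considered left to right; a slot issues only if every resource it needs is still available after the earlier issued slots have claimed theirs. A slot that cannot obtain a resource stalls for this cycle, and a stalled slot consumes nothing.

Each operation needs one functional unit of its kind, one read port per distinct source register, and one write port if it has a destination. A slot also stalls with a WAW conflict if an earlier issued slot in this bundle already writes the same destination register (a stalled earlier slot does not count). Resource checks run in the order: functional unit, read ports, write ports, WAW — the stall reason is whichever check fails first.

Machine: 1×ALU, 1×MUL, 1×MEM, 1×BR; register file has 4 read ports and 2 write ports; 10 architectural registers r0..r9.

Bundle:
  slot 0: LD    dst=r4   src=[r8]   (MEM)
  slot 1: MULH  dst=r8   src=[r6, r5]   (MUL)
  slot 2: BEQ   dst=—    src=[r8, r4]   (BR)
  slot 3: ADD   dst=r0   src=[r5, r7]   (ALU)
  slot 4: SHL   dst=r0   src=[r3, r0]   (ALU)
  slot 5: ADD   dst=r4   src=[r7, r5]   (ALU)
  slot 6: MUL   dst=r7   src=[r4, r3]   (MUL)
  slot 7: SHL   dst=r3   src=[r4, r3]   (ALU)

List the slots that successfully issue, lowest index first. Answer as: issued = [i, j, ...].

slot 0 (MEM): ISSUE — free A1,Mu1,Ld0,B1 rp3 wp1
slot 1 (MUL): ISSUE — free A1,Mu0,Ld0,B1 rp1 wp0
slot 2 (BR): stall RD_PORT — free A1,Mu0,Ld0,B1 rp1 wp0
slot 3 (ALU): stall RD_PORT — free A1,Mu0,Ld0,B1 rp1 wp0
slot 4 (ALU): stall RD_PORT — free A1,Mu0,Ld0,B1 rp1 wp0
slot 5 (ALU): stall RD_PORT — free A1,Mu0,Ld0,B1 rp1 wp0
slot 6 (MUL): stall FU — free A1,Mu0,Ld0,B1 rp1 wp0
slot 7 (ALU): stall RD_PORT — free A1,Mu0,Ld0,B1 rp1 wp0

issued = [0, 1]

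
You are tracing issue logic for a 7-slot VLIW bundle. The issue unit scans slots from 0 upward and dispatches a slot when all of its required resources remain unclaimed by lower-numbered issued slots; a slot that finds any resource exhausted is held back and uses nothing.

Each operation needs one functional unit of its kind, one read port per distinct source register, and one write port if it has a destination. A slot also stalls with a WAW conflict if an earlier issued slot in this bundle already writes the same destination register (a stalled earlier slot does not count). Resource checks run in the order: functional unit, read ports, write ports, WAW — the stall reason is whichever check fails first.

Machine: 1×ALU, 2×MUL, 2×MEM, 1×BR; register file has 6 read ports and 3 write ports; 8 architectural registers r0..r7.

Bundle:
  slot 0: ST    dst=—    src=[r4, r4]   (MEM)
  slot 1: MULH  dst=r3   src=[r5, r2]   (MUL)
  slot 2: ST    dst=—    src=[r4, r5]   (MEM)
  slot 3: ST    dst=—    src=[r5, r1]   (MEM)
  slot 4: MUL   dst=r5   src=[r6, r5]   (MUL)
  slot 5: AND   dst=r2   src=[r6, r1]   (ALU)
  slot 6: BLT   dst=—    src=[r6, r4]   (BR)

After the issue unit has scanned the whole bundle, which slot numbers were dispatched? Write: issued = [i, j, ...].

#0 MEM src=r4,r4 dispatched  <A:1 Mu:2 Ld:1 B:1 rd:5 wr:3>
#1 MUL src=r5,r2 dispatched  <A:1 Mu:1 Ld:1 B:1 rd:3 wr:2>
#2 MEM src=r4,r5 dispatched  <A:1 Mu:1 Ld:0 B:1 rd:1 wr:2>
#3 MEM src=r5,r1 held:FU  <A:1 Mu:1 Ld:0 B:1 rd:1 wr:2>
#4 MUL src=r6,r5 held:RD_PORT  <A:1 Mu:1 Ld:0 B:1 rd:1 wr:2>
#5 ALU src=r6,r1 held:RD_PORT  <A:1 Mu:1 Ld:0 B:1 rd:1 wr:2>
#6 BR src=r6,r4 held:RD_PORT  <A:1 Mu:1 Ld:0 B:1 rd:1 wr:2>

issued = [0, 1, 2]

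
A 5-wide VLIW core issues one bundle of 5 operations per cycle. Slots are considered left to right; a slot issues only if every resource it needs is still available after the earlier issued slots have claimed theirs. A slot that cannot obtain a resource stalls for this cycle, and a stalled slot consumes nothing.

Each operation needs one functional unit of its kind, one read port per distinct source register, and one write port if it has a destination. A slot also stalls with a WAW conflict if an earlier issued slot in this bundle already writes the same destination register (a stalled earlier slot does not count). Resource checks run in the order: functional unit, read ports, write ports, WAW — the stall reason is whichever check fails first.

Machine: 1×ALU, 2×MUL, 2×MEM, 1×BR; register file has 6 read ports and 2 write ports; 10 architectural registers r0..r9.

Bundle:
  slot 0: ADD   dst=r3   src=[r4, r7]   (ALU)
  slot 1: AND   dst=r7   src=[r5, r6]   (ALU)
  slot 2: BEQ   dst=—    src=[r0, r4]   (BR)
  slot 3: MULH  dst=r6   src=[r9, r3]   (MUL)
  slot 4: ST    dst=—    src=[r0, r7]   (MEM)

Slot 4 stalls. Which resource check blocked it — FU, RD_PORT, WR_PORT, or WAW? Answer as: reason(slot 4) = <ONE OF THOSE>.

reason(slot 4) = RD_PORT

slot 0 (ALU): ISSUE — free A0,Mu2,Ld2,B1 rp4 wp1
slot 1 (ALU): stall FU — free A0,Mu2,Ld2,B1 rp4 wp1
slot 2 (BR): ISSUE — free A0,Mu2,Ld2,B0 rp2 wp1
slot 3 (MUL): ISSUE — free A0,Mu1,Ld2,B0 rp0 wp0
slot 4 (MEM): stall RD_PORT — free A0,Mu1,Ld2,B0 rp0 wp0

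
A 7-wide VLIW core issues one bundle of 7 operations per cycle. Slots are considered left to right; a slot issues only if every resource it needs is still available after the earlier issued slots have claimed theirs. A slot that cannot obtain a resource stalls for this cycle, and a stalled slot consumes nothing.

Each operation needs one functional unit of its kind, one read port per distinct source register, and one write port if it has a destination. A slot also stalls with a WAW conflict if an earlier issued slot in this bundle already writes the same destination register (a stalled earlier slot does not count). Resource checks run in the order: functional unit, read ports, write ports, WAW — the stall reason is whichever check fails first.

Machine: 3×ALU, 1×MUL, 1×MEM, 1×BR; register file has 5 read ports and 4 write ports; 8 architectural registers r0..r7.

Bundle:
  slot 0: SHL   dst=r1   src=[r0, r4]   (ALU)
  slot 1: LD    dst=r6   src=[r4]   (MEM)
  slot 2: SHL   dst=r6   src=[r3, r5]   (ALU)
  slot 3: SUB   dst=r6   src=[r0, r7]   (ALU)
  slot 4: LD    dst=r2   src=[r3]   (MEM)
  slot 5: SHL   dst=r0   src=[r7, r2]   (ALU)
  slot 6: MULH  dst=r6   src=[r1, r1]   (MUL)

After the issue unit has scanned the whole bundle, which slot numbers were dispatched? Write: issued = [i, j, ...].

issued = [0, 1, 5]

slot 0 (ALU): ISSUE — free A2,Mu1,Ld1,B1 rp3 wp3
slot 1 (MEM): ISSUE — free A2,Mu1,Ld0,B1 rp2 wp2
slot 2 (ALU): stall WAW — free A2,Mu1,Ld0,B1 rp2 wp2
slot 3 (ALU): stall WAW — free A2,Mu1,Ld0,B1 rp2 wp2
slot 4 (MEM): stall FU — free A2,Mu1,Ld0,B1 rp2 wp2
slot 5 (ALU): ISSUE — free A1,Mu1,Ld0,B1 rp0 wp1
slot 6 (MUL): stall RD_PORT — free A1,Mu1,Ld0,B1 rp0 wp1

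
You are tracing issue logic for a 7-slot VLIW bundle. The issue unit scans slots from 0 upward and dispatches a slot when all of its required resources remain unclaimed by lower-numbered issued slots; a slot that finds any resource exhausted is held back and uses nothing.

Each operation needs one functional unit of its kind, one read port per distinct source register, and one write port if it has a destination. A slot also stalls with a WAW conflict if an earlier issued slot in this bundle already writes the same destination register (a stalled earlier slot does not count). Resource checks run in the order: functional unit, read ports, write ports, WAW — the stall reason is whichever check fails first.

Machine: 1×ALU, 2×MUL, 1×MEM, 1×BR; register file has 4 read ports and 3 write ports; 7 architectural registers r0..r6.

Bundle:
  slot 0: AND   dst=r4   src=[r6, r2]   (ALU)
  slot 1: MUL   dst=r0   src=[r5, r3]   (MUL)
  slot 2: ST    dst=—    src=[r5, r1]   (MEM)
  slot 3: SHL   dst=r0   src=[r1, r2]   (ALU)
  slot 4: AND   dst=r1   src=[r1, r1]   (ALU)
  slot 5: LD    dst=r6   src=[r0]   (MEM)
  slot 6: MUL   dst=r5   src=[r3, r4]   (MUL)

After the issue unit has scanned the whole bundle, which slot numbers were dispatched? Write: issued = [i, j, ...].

[0] ALU needs rd=2 wr=1: ok; after: ALU=0 MUL=2 MEM=1 BR=1, R=2, W=2
[1] MUL needs rd=2 wr=1: ok; after: ALU=0 MUL=1 MEM=1 BR=1, R=0, W=1
[2] MEM needs rd=2 wr=0: RD_PORT; after: ALU=0 MUL=1 MEM=1 BR=1, R=0, W=1
[3] ALU needs rd=2 wr=1: FU; after: ALU=0 MUL=1 MEM=1 BR=1, R=0, W=1
[4] ALU needs rd=1 wr=1: FU; after: ALU=0 MUL=1 MEM=1 BR=1, R=0, W=1
[5] MEM needs rd=1 wr=1: RD_PORT; after: ALU=0 MUL=1 MEM=1 BR=1, R=0, W=1
[6] MUL needs rd=2 wr=1: RD_PORT; after: ALU=0 MUL=1 MEM=1 BR=1, R=0, W=1

issued = [0, 1]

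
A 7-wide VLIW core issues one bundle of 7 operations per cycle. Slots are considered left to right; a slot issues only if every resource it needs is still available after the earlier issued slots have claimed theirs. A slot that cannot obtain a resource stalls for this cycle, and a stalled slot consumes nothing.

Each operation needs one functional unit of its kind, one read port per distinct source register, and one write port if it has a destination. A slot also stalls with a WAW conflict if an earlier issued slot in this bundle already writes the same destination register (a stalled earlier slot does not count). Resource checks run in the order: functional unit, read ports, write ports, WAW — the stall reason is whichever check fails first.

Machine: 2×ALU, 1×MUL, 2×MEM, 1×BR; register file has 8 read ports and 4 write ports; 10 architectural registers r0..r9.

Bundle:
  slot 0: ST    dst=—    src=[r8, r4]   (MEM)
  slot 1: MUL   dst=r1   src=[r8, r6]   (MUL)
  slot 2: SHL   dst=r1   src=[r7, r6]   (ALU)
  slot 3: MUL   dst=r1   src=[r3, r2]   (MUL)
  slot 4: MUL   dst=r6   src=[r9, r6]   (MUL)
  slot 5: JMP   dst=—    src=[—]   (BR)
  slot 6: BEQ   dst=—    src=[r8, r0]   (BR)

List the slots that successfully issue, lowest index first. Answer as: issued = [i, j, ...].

issued = [0, 1, 5]

[0] MEM needs rd=2 wr=0: ok; after: ALU=2 MUL=1 MEM=1 BR=1, R=6, W=4
[1] MUL needs rd=2 wr=1: ok; after: ALU=2 MUL=0 MEM=1 BR=1, R=4, W=3
[2] ALU needs rd=2 wr=1: WAW; after: ALU=2 MUL=0 MEM=1 BR=1, R=4, W=3
[3] MUL needs rd=2 wr=1: FU; after: ALU=2 MUL=0 MEM=1 BR=1, R=4, W=3
[4] MUL needs rd=2 wr=1: FU; after: ALU=2 MUL=0 MEM=1 BR=1, R=4, W=3
[5] BR needs rd=0 wr=0: ok; after: ALU=2 MUL=0 MEM=1 BR=0, R=4, W=3
[6] BR needs rd=2 wr=0: FU; after: ALU=2 MUL=0 MEM=1 BR=0, R=4, W=3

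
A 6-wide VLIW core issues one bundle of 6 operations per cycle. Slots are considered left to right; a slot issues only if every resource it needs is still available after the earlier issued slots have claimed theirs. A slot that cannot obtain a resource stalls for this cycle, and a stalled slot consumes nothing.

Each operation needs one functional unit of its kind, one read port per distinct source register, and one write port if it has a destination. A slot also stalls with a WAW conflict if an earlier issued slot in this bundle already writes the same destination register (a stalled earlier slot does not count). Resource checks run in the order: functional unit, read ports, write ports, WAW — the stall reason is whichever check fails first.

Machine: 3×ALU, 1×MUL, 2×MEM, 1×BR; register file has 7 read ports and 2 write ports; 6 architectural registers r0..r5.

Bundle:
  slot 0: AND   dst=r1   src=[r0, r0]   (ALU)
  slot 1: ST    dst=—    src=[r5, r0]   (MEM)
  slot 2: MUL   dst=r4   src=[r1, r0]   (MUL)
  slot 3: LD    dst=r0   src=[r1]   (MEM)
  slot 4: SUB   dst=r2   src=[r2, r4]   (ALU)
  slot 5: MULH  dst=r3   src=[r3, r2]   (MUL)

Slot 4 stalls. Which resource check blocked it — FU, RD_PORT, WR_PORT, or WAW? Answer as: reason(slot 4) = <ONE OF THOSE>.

reason(slot 4) = WR_PORT

[0] ALU needs rd=1 wr=1: ok; after: ALU=2 MUL=1 MEM=2 BR=1, R=6, W=1
[1] MEM needs rd=2 wr=0: ok; after: ALU=2 MUL=1 MEM=1 BR=1, R=4, W=1
[2] MUL needs rd=2 wr=1: ok; after: ALU=2 MUL=0 MEM=1 BR=1, R=2, W=0
[3] MEM needs rd=1 wr=1: WR_PORT; after: ALU=2 MUL=0 MEM=1 BR=1, R=2, W=0
[4] ALU needs rd=2 wr=1: WR_PORT; after: ALU=2 MUL=0 MEM=1 BR=1, R=2, W=0
[5] MUL needs rd=2 wr=1: FU; after: ALU=2 MUL=0 MEM=1 BR=1, R=2, W=0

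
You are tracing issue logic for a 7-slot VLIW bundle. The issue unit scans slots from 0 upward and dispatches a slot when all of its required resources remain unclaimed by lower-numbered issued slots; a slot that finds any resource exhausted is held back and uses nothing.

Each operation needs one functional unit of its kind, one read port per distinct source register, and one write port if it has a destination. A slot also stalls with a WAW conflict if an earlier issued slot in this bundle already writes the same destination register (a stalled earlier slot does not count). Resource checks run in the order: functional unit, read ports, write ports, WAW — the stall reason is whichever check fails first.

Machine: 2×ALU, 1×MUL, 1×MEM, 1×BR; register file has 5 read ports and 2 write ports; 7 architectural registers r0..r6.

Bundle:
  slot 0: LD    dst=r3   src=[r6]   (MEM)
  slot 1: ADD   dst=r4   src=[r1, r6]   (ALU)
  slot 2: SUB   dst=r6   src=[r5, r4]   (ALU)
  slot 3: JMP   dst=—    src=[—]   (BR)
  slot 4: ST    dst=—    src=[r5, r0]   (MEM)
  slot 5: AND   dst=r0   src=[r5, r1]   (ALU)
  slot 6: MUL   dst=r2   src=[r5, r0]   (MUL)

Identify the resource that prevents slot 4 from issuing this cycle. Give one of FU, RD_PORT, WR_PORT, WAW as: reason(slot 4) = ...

(0) want 1×MEM +1rd +1wr — yes → AL2|MU1|ME0|BR1|rd4|wr1
(1) want 1×ALU +2rd +1wr — yes → AL1|MU1|ME0|BR1|rd2|wr0
(2) want 1×ALU +2rd +1wr — WR_PORT → AL1|MU1|ME0|BR1|rd2|wr0
(3) want 1×BR +0rd +0wr — yes → AL1|MU1|ME0|BR0|rd2|wr0
(4) want 1×MEM +2rd +0wr — FU → AL1|MU1|ME0|BR0|rd2|wr0
(5) want 1×ALU +2rd +1wr — WR_PORT → AL1|MU1|ME0|BR0|rd2|wr0
(6) want 1×MUL +2rd +1wr — WR_PORT → AL1|MU1|ME0|BR0|rd2|wr0

reason(slot 4) = FU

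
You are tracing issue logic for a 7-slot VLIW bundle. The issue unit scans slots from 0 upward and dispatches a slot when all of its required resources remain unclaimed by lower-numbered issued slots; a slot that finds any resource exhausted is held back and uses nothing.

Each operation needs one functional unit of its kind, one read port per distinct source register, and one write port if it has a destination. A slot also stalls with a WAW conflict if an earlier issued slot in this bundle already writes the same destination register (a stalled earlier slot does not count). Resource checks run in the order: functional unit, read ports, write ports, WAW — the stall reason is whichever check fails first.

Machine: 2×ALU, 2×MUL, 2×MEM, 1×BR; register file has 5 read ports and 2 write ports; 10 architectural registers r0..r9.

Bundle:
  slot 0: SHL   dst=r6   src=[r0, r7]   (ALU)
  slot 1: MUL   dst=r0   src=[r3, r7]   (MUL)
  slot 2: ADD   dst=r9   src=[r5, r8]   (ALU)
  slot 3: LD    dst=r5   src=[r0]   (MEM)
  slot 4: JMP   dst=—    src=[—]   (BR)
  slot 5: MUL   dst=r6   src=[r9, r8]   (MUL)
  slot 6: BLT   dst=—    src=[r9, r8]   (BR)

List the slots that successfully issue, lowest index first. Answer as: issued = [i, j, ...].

issued = [0, 1, 4]

#0 ALU src=r0,r7 dispatched  <A:1 Mu:2 Ld:2 B:1 rd:3 wr:1>
#1 MUL src=r3,r7 dispatched  <A:1 Mu:1 Ld:2 B:1 rd:1 wr:0>
#2 ALU src=r5,r8 held:RD_PORT  <A:1 Mu:1 Ld:2 B:1 rd:1 wr:0>
#3 MEM src=r0 held:WR_PORT  <A:1 Mu:1 Ld:2 B:1 rd:1 wr:0>
#4 BR src=- dispatched  <A:1 Mu:1 Ld:2 B:0 rd:1 wr:0>
#5 MUL src=r9,r8 held:RD_PORT  <A:1 Mu:1 Ld:2 B:0 rd:1 wr:0>
#6 BR src=r9,r8 held:FU  <A:1 Mu:1 Ld:2 B:0 rd:1 wr:0>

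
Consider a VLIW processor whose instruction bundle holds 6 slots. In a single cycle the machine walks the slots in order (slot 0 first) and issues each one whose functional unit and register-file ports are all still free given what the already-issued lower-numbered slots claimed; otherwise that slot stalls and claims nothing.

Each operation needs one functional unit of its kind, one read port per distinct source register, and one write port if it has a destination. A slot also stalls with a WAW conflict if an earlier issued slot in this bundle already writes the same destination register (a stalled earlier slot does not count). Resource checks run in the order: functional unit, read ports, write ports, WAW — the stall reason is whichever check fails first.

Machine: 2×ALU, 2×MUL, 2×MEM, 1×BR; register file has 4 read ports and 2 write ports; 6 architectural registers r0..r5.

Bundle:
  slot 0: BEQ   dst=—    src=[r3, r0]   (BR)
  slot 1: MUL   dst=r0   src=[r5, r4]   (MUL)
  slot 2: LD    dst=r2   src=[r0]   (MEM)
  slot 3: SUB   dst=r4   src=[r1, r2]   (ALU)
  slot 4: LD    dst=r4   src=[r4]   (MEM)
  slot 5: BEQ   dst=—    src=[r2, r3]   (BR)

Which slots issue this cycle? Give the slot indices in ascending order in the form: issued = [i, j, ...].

issued = [0, 1]

  0. BR ⇒ go  {2A/2Mu/2Ld/0B | 2r 2w}
  1. MUL→r0 ⇒ go  {2A/1Mu/2Ld/0B | 0r 1w}
  2. MEM→r2 ⇒ no(RD_PORT)  {2A/1Mu/2Ld/0B | 0r 1w}
  3. ALU→r4 ⇒ no(RD_PORT)  {2A/1Mu/2Ld/0B | 0r 1w}
  4. MEM→r4 ⇒ no(RD_PORT)  {2A/1Mu/2Ld/0B | 0r 1w}
  5. BR ⇒ no(FU)  {2A/1Mu/2Ld/0B | 0r 1w}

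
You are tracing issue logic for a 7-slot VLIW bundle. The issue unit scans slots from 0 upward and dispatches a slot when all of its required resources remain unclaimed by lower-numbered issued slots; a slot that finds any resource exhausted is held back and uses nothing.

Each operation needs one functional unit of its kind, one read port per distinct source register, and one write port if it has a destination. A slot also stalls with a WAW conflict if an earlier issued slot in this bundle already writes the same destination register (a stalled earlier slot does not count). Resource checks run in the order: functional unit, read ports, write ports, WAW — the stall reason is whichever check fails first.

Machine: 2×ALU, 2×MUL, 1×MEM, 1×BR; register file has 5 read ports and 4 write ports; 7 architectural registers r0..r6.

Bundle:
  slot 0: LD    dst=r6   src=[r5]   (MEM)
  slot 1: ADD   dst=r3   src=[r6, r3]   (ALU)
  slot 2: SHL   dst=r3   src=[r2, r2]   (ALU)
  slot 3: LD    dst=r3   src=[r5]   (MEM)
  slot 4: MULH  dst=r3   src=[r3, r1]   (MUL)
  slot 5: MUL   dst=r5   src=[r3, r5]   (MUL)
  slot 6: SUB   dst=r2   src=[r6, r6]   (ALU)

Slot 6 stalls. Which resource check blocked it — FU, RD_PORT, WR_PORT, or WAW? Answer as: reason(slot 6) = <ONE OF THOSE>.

reason(slot 6) = RD_PORT

(0) want 1×MEM +1rd +1wr — yes → AL2|MU2|ME0|BR1|rd4|wr3
(1) want 1×ALU +2rd +1wr — yes → AL1|MU2|ME0|BR1|rd2|wr2
(2) want 1×ALU +1rd +1wr — WAW → AL1|MU2|ME0|BR1|rd2|wr2
(3) want 1×MEM +1rd +1wr — FU → AL1|MU2|ME0|BR1|rd2|wr2
(4) want 1×MUL +2rd +1wr — WAW → AL1|MU2|ME0|BR1|rd2|wr2
(5) want 1×MUL +2rd +1wr — yes → AL1|MU1|ME0|BR1|rd0|wr1
(6) want 1×ALU +1rd +1wr — RD_PORT → AL1|MU1|ME0|BR1|rd0|wr1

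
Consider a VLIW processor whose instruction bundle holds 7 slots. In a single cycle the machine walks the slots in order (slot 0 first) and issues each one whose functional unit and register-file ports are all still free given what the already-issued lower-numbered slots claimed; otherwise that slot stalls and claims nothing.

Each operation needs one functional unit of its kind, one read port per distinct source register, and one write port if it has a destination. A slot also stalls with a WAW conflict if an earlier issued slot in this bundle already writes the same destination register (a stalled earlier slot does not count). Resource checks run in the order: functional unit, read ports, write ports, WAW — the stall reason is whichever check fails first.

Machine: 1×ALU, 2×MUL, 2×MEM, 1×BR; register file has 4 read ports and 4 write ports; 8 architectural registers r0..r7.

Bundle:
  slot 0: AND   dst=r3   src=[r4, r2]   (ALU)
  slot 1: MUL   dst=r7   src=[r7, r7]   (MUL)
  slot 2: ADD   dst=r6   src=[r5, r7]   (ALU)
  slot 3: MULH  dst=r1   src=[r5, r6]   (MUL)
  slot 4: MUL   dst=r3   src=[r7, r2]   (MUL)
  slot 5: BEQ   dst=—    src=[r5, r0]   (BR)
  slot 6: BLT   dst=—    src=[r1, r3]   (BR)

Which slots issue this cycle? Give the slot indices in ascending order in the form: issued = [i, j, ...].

issued = [0, 1]

slot 0 (ALU): ISSUE — free A0,Mu2,Ld2,B1 rp2 wp3
slot 1 (MUL): ISSUE — free A0,Mu1,Ld2,B1 rp1 wp2
slot 2 (ALU): stall FU — free A0,Mu1,Ld2,B1 rp1 wp2
slot 3 (MUL): stall RD_PORT — free A0,Mu1,Ld2,B1 rp1 wp2
slot 4 (MUL): stall RD_PORT — free A0,Mu1,Ld2,B1 rp1 wp2
slot 5 (BR): stall RD_PORT — free A0,Mu1,Ld2,B1 rp1 wp2
slot 6 (BR): stall RD_PORT — free A0,Mu1,Ld2,B1 rp1 wp2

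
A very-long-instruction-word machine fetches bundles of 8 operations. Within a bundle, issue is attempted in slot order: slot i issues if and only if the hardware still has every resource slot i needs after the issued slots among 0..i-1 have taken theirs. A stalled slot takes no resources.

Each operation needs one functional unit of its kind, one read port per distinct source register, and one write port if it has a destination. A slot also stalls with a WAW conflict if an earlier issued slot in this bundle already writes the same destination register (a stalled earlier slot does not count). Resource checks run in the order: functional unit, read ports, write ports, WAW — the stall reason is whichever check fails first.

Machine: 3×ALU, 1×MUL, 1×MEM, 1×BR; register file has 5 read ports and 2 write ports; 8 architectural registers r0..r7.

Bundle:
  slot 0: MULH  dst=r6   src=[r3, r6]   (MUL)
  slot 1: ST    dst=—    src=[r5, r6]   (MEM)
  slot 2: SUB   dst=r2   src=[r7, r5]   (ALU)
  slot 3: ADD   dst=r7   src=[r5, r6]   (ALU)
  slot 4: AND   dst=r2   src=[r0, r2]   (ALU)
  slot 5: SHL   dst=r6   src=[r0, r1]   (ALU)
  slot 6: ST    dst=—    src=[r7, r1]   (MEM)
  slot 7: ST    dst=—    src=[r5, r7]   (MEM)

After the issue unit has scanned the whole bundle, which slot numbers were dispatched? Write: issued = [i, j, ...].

slot 0 (MUL): ISSUE — free A3,Mu0,Ld1,B1 rp3 wp1
slot 1 (MEM): ISSUE — free A3,Mu0,Ld0,B1 rp1 wp1
slot 2 (ALU): stall RD_PORT — free A3,Mu0,Ld0,B1 rp1 wp1
slot 3 (ALU): stall RD_PORT — free A3,Mu0,Ld0,B1 rp1 wp1
slot 4 (ALU): stall RD_PORT — free A3,Mu0,Ld0,B1 rp1 wp1
slot 5 (ALU): stall RD_PORT — free A3,Mu0,Ld0,B1 rp1 wp1
slot 6 (MEM): stall FU — free A3,Mu0,Ld0,B1 rp1 wp1
slot 7 (MEM): stall FU — free A3,Mu0,Ld0,B1 rp1 wp1

issued = [0, 1]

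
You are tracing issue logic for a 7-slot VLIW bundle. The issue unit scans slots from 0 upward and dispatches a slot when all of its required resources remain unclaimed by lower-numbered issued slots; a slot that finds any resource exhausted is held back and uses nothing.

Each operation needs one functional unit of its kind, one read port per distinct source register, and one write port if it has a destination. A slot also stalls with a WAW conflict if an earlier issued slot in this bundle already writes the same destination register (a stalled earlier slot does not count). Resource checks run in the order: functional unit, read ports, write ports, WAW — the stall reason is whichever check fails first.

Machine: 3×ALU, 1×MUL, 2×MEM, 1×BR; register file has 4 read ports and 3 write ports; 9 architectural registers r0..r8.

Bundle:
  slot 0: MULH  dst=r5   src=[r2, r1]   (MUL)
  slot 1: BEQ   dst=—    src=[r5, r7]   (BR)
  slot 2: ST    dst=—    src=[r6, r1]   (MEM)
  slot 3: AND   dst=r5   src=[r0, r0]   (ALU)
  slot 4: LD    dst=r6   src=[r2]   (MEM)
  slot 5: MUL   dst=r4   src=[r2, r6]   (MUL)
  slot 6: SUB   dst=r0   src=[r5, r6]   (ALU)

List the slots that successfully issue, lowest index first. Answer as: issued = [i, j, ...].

#0 MUL src=r2,r1 dispatched  <A:3 Mu:0 Ld:2 B:1 rd:2 wr:2>
#1 BR src=r5,r7 dispatched  <A:3 Mu:0 Ld:2 B:0 rd:0 wr:2>
#2 MEM src=r6,r1 held:RD_PORT  <A:3 Mu:0 Ld:2 B:0 rd:0 wr:2>
#3 ALU src=r0,r0 held:RD_PORT  <A:3 Mu:0 Ld:2 B:0 rd:0 wr:2>
#4 MEM src=r2 held:RD_PORT  <A:3 Mu:0 Ld:2 B:0 rd:0 wr:2>
#5 MUL src=r2,r6 held:FU  <A:3 Mu:0 Ld:2 B:0 rd:0 wr:2>
#6 ALU src=r5,r6 held:RD_PORT  <A:3 Mu:0 Ld:2 B:0 rd:0 wr:2>

issued = [0, 1]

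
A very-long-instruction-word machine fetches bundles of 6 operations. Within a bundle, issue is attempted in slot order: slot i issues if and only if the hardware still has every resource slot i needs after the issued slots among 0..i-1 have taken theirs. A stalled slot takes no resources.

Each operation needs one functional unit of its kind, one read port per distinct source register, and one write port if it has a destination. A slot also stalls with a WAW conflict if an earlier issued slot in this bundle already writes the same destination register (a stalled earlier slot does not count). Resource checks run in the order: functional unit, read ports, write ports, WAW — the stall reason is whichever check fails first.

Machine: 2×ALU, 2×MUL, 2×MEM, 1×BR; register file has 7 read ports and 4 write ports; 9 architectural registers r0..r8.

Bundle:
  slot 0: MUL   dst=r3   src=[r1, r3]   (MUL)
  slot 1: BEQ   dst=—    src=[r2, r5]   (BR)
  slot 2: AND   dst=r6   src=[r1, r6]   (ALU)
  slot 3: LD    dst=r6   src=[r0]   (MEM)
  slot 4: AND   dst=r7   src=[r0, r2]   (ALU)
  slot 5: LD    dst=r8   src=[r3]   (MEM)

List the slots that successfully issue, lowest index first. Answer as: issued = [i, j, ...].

#0 MUL src=r1,r3 dispatched  <A:2 Mu:1 Ld:2 B:1 rd:5 wr:3>
#1 BR src=r2,r5 dispatched  <A:2 Mu:1 Ld:2 B:0 rd:3 wr:3>
#2 ALU src=r1,r6 dispatched  <A:1 Mu:1 Ld:2 B:0 rd:1 wr:2>
#3 MEM src=r0 held:WAW  <A:1 Mu:1 Ld:2 B:0 rd:1 wr:2>
#4 ALU src=r0,r2 held:RD_PORT  <A:1 Mu:1 Ld:2 B:0 rd:1 wr:2>
#5 MEM src=r3 dispatched  <A:1 Mu:1 Ld:1 B:0 rd:0 wr:1>

issued = [0, 1, 2, 5]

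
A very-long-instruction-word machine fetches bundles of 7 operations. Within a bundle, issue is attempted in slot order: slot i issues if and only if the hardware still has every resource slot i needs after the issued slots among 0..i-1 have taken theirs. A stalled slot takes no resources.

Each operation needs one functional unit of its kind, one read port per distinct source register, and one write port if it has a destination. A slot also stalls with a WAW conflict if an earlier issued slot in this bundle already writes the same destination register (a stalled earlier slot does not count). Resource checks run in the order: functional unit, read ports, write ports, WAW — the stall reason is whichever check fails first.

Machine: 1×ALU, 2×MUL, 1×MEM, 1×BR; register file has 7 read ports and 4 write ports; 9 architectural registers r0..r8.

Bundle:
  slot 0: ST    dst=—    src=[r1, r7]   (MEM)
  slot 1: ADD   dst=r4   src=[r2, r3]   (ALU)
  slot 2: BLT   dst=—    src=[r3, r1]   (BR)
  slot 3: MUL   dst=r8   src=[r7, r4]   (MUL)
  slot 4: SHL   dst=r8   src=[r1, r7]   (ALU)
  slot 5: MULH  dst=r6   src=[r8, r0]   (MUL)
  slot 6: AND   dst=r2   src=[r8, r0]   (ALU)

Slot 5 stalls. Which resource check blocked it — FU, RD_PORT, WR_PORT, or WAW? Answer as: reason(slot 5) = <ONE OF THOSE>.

#0 MEM src=r1,r7 dispatched  <A:1 Mu:2 Ld:0 B:1 rd:5 wr:4>
#1 ALU src=r2,r3 dispatched  <A:0 Mu:2 Ld:0 B:1 rd:3 wr:3>
#2 BR src=r3,r1 dispatched  <A:0 Mu:2 Ld:0 B:0 rd:1 wr:3>
#3 MUL src=r7,r4 held:RD_PORT  <A:0 Mu:2 Ld:0 B:0 rd:1 wr:3>
#4 ALU src=r1,r7 held:FU  <A:0 Mu:2 Ld:0 B:0 rd:1 wr:3>
#5 MUL src=r8,r0 held:RD_PORT  <A:0 Mu:2 Ld:0 B:0 rd:1 wr:3>
#6 ALU src=r8,r0 held:FU  <A:0 Mu:2 Ld:0 B:0 rd:1 wr:3>

reason(slot 5) = RD_PORT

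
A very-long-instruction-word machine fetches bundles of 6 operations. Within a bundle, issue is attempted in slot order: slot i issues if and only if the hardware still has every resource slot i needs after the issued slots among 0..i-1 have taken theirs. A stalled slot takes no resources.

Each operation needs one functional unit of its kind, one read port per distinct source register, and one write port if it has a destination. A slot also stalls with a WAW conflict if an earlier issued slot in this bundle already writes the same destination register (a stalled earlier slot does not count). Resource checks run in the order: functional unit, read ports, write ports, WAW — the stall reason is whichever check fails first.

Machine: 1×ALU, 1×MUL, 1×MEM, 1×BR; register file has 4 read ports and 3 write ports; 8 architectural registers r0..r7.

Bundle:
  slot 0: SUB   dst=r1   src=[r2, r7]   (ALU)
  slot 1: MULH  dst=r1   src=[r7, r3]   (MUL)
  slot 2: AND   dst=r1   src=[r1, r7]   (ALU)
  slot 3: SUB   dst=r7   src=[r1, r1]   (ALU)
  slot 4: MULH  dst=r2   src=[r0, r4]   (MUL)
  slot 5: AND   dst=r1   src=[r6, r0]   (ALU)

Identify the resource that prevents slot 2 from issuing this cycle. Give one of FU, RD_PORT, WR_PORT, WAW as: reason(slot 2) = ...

reason(slot 2) = FU

(0) want 1×ALU +2rd +1wr — yes → AL0|MU1|ME1|BR1|rd2|wr2
(1) want 1×MUL +2rd +1wr — WAW → AL0|MU1|ME1|BR1|rd2|wr2
(2) want 1×ALU +2rd +1wr — FU → AL0|MU1|ME1|BR1|rd2|wr2
(3) want 1×ALU +1rd +1wr — FU → AL0|MU1|ME1|BR1|rd2|wr2
(4) want 1×MUL +2rd +1wr — yes → AL0|MU0|ME1|BR1|rd0|wr1
(5) want 1×ALU +2rd +1wr — FU → AL0|MU0|ME1|BR1|rd0|wr1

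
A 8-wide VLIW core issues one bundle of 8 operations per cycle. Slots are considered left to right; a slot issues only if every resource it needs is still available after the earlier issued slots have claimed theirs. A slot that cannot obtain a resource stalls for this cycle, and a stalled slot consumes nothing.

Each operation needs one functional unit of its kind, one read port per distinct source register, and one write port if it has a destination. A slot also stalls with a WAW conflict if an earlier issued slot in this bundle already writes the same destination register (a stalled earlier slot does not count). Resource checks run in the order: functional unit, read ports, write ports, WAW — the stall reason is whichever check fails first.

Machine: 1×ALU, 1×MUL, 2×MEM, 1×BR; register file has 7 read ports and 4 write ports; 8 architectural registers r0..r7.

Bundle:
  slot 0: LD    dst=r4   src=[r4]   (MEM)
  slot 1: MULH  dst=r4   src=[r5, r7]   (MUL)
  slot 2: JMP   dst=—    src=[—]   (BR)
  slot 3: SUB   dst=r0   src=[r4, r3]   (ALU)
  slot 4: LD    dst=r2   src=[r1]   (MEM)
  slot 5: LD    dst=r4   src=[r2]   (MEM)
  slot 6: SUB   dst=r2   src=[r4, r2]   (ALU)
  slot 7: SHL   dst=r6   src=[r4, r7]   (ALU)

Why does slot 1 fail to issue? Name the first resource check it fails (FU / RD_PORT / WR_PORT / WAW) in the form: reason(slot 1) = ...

reason(slot 1) = WAW

(0) want 1×MEM +1rd +1wr — yes → AL1|MU1|ME1|BR1|rd6|wr3
(1) want 1×MUL +2rd +1wr — WAW → AL1|MU1|ME1|BR1|rd6|wr3
(2) want 1×BR +0rd +0wr — yes → AL1|MU1|ME1|BR0|rd6|wr3
(3) want 1×ALU +2rd +1wr — yes → AL0|MU1|ME1|BR0|rd4|wr2
(4) want 1×MEM +1rd +1wr — yes → AL0|MU1|ME0|BR0|rd3|wr1
(5) want 1×MEM +1rd +1wr — FU → AL0|MU1|ME0|BR0|rd3|wr1
(6) want 1×ALU +2rd +1wr — FU → AL0|MU1|ME0|BR0|rd3|wr1
(7) want 1×ALU +2rd +1wr — FU → AL0|MU1|ME0|BR0|rd3|wr1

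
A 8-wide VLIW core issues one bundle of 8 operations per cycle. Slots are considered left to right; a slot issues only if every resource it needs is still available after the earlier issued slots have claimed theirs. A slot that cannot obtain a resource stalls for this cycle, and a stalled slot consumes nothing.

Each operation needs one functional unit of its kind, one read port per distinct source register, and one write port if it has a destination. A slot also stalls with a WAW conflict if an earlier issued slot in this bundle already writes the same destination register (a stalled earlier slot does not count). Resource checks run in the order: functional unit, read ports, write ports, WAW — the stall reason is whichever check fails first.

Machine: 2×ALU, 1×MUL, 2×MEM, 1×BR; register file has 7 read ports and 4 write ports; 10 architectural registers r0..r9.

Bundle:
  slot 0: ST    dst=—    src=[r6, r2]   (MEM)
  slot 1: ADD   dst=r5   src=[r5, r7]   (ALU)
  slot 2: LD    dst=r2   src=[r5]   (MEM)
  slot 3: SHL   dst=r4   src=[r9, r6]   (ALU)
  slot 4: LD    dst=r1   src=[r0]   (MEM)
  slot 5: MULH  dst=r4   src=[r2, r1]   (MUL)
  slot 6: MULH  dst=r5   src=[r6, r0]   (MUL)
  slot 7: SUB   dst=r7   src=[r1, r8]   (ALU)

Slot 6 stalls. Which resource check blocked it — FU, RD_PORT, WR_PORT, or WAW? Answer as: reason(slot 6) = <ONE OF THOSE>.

(0) want 1×MEM +2rd +0wr — yes → AL2|MU1|ME1|BR1|rd5|wr4
(1) want 1×ALU +2rd +1wr — yes → AL1|MU1|ME1|BR1|rd3|wr3
(2) want 1×MEM +1rd +1wr — yes → AL1|MU1|ME0|BR1|rd2|wr2
(3) want 1×ALU +2rd +1wr — yes → AL0|MU1|ME0|BR1|rd0|wr1
(4) want 1×MEM +1rd +1wr — FU → AL0|MU1|ME0|BR1|rd0|wr1
(5) want 1×MUL +2rd +1wr — RD_PORT → AL0|MU1|ME0|BR1|rd0|wr1
(6) want 1×MUL +2rd +1wr — RD_PORT → AL0|MU1|ME0|BR1|rd0|wr1
(7) want 1×ALU +2rd +1wr — FU → AL0|MU1|ME0|BR1|rd0|wr1

reason(slot 6) = RD_PORT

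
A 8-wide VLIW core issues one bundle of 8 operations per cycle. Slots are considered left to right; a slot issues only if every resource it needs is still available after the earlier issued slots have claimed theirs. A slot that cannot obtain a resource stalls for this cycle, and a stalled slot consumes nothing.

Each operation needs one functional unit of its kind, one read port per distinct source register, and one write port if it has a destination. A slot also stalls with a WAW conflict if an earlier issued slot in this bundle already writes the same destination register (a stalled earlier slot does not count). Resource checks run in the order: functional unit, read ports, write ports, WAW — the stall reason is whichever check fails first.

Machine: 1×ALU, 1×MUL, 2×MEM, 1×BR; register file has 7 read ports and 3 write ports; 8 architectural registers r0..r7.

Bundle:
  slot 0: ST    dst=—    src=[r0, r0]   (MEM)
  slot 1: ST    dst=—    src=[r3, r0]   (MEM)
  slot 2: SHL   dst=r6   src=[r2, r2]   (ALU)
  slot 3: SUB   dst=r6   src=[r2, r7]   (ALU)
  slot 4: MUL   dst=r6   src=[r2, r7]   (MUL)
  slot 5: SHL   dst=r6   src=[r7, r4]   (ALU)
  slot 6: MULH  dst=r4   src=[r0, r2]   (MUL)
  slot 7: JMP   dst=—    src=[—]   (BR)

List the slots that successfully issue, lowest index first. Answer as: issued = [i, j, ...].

[0] MEM needs rd=1 wr=0: ok; after: ALU=1 MUL=1 MEM=1 BR=1, R=6, W=3
[1] MEM needs rd=2 wr=0: ok; after: ALU=1 MUL=1 MEM=0 BR=1, R=4, W=3
[2] ALU needs rd=1 wr=1: ok; after: ALU=0 MUL=1 MEM=0 BR=1, R=3, W=2
[3] ALU needs rd=2 wr=1: FU; after: ALU=0 MUL=1 MEM=0 BR=1, R=3, W=2
[4] MUL needs rd=2 wr=1: WAW; after: ALU=0 MUL=1 MEM=0 BR=1, R=3, W=2
[5] ALU needs rd=2 wr=1: FU; after: ALU=0 MUL=1 MEM=0 BR=1, R=3, W=2
[6] MUL needs rd=2 wr=1: ok; after: ALU=0 MUL=0 MEM=0 BR=1, R=1, W=1
[7] BR needs rd=0 wr=0: ok; after: ALU=0 MUL=0 MEM=0 BR=0, R=1, W=1

issued = [0, 1, 2, 6, 7]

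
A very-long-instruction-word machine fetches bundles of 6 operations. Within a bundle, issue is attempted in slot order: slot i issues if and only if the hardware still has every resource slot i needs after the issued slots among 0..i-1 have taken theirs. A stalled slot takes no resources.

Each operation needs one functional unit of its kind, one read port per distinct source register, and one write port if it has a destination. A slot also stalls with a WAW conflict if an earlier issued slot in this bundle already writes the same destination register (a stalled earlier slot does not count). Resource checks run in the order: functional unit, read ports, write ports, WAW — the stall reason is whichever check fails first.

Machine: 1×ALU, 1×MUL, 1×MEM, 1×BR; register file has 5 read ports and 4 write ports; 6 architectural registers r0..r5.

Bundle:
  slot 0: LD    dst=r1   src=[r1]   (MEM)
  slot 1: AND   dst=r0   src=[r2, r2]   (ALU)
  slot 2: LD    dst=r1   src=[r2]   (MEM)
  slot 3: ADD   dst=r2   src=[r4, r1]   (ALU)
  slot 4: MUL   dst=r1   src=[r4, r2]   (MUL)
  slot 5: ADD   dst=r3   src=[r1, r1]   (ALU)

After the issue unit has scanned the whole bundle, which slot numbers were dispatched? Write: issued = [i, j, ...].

[0] MEM needs rd=1 wr=1: ok; after: ALU=1 MUL=1 MEM=0 BR=1, R=4, W=3
[1] ALU needs rd=1 wr=1: ok; after: ALU=0 MUL=1 MEM=0 BR=1, R=3, W=2
[2] MEM needs rd=1 wr=1: FU; after: ALU=0 MUL=1 MEM=0 BR=1, R=3, W=2
[3] ALU needs rd=2 wr=1: FU; after: ALU=0 MUL=1 MEM=0 BR=1, R=3, W=2
[4] MUL needs rd=2 wr=1: WAW; after: ALU=0 MUL=1 MEM=0 BR=1, R=3, W=2
[5] ALU needs rd=1 wr=1: FU; after: ALU=0 MUL=1 MEM=0 BR=1, R=3, W=2

issued = [0, 1]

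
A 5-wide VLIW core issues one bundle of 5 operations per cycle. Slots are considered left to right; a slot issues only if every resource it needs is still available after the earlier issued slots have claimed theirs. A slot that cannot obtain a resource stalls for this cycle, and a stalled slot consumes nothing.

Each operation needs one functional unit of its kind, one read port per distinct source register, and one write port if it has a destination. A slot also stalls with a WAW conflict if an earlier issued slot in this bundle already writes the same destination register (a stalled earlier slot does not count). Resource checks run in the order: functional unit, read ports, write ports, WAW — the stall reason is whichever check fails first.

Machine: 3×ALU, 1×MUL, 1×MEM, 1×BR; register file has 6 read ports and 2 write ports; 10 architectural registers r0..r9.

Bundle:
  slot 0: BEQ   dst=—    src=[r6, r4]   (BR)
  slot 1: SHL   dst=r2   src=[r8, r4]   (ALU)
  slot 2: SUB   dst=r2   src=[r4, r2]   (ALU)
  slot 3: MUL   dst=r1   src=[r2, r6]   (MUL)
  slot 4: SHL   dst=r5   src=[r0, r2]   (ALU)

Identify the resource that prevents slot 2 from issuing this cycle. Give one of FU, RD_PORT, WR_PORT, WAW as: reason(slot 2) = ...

(0) want 1×BR +2rd +0wr — yes → AL3|MU1|ME1|BR0|rd4|wr2
(1) want 1×ALU +2rd +1wr — yes → AL2|MU1|ME1|BR0|rd2|wr1
(2) want 1×ALU +2rd +1wr — WAW → AL2|MU1|ME1|BR0|rd2|wr1
(3) want 1×MUL +2rd +1wr — yes → AL2|MU0|ME1|BR0|rd0|wr0
(4) want 1×ALU +2rd +1wr — RD_PORT → AL2|MU0|ME1|BR0|rd0|wr0

reason(slot 2) = WAW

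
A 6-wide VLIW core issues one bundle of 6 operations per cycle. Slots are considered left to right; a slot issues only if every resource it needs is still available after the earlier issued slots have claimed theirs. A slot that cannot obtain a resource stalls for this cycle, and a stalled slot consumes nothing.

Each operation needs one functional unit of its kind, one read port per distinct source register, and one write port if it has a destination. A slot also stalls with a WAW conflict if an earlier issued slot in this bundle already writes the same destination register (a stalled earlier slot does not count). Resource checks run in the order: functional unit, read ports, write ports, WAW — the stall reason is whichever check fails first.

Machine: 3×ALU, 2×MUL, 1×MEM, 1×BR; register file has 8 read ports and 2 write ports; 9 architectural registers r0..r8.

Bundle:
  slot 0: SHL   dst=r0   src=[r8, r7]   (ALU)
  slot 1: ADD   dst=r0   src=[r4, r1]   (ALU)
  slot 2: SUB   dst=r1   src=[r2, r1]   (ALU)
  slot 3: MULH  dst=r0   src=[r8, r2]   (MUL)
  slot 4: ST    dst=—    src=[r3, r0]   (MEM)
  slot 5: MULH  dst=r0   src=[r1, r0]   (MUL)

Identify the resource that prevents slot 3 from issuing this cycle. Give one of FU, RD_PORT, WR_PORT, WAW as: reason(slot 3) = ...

reason(slot 3) = WR_PORT

  0. ALU→r0 ⇒ go  {2A/2Mu/1Ld/1B | 6r 1w}
  1. ALU→r0 ⇒ no(WAW)  {2A/2Mu/1Ld/1B | 6r 1w}
  2. ALU→r1 ⇒ go  {1A/2Mu/1Ld/1B | 4r 0w}
  3. MUL→r0 ⇒ no(WR_PORT)  {1A/2Mu/1Ld/1B | 4r 0w}
  4. MEM ⇒ go  {1A/2Mu/0Ld/1B | 2r 0w}
  5. MUL→r0 ⇒ no(WR_PORT)  {1A/2Mu/0Ld/1B | 2r 0w}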